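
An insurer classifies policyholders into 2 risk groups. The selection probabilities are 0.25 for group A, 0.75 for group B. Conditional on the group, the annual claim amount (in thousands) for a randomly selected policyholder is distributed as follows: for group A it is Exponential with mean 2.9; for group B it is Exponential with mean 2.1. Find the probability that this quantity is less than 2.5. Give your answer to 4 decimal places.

Conditional on each group, P(X < 2.5): A: 0.577713; B: 0.695924.
By total probability, P(X < 2.5) = 0.25·0.577713 + 0.75·0.695924 = 0.666371.

0.6664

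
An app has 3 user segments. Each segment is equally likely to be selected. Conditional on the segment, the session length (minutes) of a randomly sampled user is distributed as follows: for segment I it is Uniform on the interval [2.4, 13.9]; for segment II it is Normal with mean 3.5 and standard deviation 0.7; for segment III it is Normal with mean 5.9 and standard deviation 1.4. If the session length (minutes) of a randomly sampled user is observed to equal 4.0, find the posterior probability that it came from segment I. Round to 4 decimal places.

0.1354

Likelihoods f(4.0 | ·): I: 0.0869565; II: 0.441593; III: 0.113457.
Posterior ∝ prior × likelihood. Numerator for I: 0.333333·0.0869565 = 0.0289855.
Normalizing constant: 0.333333·0.0869565 + 0.333333·0.441593 + 0.333333·0.113457 = 0.214002.
P(I | observation) = 0.0289855 / 0.214002 = 0.135445.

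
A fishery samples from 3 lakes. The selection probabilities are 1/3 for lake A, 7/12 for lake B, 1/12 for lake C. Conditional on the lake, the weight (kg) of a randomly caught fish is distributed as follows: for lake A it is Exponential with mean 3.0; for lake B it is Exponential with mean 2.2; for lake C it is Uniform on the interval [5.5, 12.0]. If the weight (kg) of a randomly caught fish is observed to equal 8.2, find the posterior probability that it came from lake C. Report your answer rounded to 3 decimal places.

0.485

Likelihoods f(8.2 | ·): A: 0.0216674; B: 0.0109356; C: 0.153846.
Posterior ∝ prior × likelihood. Numerator for C: 0.0833333·0.153846 = 0.0128205.
Normalizing constant: 0.333333·0.0216674 + 0.583333·0.0109356 + 0.0833333·0.153846 = 0.0264221.
P(C | observation) = 0.0128205 / 0.0264221 = 0.485219.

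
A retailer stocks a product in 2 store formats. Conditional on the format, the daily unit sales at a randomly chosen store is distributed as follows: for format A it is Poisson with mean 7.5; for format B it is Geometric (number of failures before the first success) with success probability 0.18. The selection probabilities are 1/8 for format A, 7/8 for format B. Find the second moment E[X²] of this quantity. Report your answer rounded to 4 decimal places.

For each component E[X²] = Var + (mean)², giving A: 63.75; B: 46.0617.
Overall E[X²] = 0.125·63.75 + 0.875·46.0617 = 48.2728.

48.2728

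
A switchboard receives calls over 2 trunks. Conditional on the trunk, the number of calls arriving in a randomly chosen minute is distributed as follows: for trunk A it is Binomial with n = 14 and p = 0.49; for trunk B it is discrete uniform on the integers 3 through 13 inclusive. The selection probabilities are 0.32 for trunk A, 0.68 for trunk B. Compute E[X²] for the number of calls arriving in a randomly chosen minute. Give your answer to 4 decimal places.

66.4986

For each component E[X²] = Var + (mean)², giving A: 50.5582; B: 74.
Overall E[X²] = 0.32·50.5582 + 0.68·74 = 66.4986.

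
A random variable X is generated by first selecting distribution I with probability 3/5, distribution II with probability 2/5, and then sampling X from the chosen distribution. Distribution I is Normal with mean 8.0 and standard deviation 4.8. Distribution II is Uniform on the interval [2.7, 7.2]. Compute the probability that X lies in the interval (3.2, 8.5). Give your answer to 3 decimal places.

0.585

Conditional on each component, P(3.2 < X < 8.5): I: 0.382826; II: 0.888889.
By total probability, P(3.2 < X < 8.5) = 0.6·0.382826 + 0.4·0.888889 = 0.585251.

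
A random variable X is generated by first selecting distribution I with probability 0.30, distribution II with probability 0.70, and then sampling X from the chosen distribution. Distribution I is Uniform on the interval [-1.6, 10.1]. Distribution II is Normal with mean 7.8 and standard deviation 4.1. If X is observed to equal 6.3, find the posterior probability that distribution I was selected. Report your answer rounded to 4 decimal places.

0.2870

Likelihoods f(6.3 | ·): I: 0.0854701; II: 0.0910042.
Posterior ∝ prior × likelihood. Numerator for I: 0.3·0.0854701 = 0.025641.
Normalizing constant: 0.3·0.0854701 + 0.7·0.0910042 = 0.0893439.
P(I | observation) = 0.025641 / 0.0893439 = 0.286992.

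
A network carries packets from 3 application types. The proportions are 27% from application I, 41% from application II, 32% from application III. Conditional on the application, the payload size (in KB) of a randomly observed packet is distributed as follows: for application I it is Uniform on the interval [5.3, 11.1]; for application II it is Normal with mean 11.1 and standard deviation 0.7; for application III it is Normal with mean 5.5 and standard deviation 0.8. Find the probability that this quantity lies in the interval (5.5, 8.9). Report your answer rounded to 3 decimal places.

0.319

Conditional on each application, P(5.5 < X < 8.9): I: 0.586207; II: 0.000836537; III: 0.499989.
By total probability, P(5.5 < X < 8.9) = 0.27·0.586207 + 0.41·0.000836537 + 0.32·0.499989 = 0.318615.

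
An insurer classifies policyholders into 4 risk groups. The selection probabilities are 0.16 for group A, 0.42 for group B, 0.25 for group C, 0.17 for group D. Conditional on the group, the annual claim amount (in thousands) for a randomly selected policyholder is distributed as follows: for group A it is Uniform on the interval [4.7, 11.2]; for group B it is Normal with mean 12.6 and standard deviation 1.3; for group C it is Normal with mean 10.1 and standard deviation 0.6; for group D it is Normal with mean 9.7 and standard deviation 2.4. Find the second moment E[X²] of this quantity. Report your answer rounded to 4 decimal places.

120.6317

For each component E[X²] = Var + (mean)², giving A: 66.7233; B: 160.45; C: 102.37; D: 99.85.
Overall E[X²] = 0.16·66.7233 + 0.42·160.45 + 0.25·102.37 + 0.17·99.85 = 120.632.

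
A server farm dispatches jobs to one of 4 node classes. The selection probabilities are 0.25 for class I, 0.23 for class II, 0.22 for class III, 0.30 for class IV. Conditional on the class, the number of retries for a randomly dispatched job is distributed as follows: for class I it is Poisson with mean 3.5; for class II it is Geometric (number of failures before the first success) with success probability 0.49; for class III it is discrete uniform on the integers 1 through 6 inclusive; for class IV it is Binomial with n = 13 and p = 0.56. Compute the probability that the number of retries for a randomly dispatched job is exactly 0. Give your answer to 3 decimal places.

0.120

Conditional on each class, P(X = 0): I: 0.0301974; II: 0.49; III: 0; IV: 2.31678e-05.
By total probability, P(X = 0) = 0.25·0.0301974 + 0.23·0.49 + 0.22·0 + 0.3·2.31678e-05 = 0.120256.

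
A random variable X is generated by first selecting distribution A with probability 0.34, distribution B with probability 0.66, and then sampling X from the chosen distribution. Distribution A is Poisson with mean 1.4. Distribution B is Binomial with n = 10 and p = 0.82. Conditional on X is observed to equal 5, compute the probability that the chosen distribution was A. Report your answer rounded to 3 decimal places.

0.244

Likelihoods P(X=5 | ·): A: 0.0110521; B: 0.0176536.
Posterior ∝ prior × likelihood. Numerator for A: 0.34·0.0110521 = 0.00375773.
Normalizing constant: 0.34·0.0110521 + 0.66·0.0176536 = 0.0154091.
P(A | observation) = 0.00375773 / 0.0154091 = 0.243865.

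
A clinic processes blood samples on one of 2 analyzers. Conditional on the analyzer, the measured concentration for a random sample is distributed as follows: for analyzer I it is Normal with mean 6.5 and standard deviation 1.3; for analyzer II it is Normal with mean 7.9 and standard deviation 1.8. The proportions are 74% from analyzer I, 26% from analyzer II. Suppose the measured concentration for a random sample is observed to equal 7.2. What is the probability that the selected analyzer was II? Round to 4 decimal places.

Likelihoods f(7.2 | ·): I: 0.265465; II: 0.205493.
Posterior ∝ prior × likelihood. Numerator for II: 0.26·0.205493 = 0.0534282.
Normalizing constant: 0.74·0.265465 + 0.26·0.205493 = 0.249872.
P(II | observation) = 0.0534282 / 0.249872 = 0.213822.

0.2138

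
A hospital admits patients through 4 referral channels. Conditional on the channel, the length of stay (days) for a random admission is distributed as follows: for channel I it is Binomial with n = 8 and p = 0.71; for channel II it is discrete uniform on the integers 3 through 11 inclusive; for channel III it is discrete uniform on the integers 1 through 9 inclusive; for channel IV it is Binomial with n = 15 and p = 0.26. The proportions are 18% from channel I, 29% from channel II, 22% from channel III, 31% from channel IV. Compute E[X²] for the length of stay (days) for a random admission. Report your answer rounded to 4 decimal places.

34.8235

For each component E[X²] = Var + (mean)², giving I: 33.9096; II: 55.6667; III: 31.6667; IV: 18.096.
Overall E[X²] = 0.18·33.9096 + 0.29·55.6667 + 0.22·31.6667 + 0.31·18.096 = 34.8235.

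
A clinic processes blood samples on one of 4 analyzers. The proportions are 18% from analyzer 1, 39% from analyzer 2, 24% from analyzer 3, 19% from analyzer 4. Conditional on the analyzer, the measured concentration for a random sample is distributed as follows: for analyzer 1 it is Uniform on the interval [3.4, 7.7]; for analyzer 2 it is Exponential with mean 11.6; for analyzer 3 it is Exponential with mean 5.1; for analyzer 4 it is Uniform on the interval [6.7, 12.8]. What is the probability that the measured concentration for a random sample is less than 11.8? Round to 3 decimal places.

0.804

Conditional on each analyzer, P(X < 11.8): 1: 1; 2: 0.638409; 3: 0.901108; 4: 0.836066.
By total probability, P(X < 11.8) = 0.18·1 + 0.39·0.638409 + 0.24·0.901108 + 0.19·0.836066 = 0.804098.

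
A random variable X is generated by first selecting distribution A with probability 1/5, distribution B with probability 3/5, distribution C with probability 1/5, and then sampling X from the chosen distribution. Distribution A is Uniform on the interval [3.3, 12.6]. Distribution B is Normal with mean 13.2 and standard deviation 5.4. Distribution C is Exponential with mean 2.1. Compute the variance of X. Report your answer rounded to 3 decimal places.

39.281

Per component, A: μ=7.95, E[X²]=70.41; B: μ=13.2, E[X²]=203.4; C: μ=2.1, E[X²]=8.82.
E[X] = 0.2·7.95 + 0.6·13.2 + 0.2·2.1 = 9.93.
E[X²] = 0.2·70.41 + 0.6·203.4 + 0.2·8.82 = 137.886.
Var(X) = E[X²] − (E[X])² = 137.886 − 98.6049 = 39.2811.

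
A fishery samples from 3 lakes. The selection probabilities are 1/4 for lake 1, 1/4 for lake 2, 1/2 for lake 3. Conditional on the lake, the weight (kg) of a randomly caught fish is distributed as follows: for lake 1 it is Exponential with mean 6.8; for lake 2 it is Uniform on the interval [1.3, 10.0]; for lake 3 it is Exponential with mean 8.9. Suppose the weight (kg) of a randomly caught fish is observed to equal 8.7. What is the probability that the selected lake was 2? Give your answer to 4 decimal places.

Likelihoods f(8.7 | ·): 1: 0.0409119; 2: 0.114943; 3: 0.0422742.
Posterior ∝ prior × likelihood. Numerator for 2: 0.25·0.114943 = 0.0287356.
Normalizing constant: 0.25·0.0409119 + 0.25·0.114943 + 0.5·0.0422742 = 0.0601007.
P(2 | observation) = 0.0287356 / 0.0601007 = 0.478125.

0.4781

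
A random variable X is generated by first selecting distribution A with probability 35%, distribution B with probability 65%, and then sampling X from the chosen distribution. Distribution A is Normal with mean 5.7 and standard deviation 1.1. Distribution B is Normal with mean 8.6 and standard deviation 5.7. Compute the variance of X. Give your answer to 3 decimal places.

Per component, A: μ=5.7, E[X²]=33.7; B: μ=8.6, E[X²]=106.45.
E[X] = 0.35·5.7 + 0.65·8.6 = 7.585.
E[X²] = 0.35·33.7 + 0.65·106.45 = 80.9875.
Var(X) = E[X²] − (E[X])² = 80.9875 − 57.5322 = 23.4553.

23.455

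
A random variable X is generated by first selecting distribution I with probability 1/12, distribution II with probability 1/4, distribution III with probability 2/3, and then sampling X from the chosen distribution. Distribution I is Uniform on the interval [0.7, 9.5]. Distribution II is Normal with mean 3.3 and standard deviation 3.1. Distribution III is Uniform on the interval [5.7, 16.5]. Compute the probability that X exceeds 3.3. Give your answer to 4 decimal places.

0.8504

Conditional on each component, P(X > 3.3): I: 0.704545; II: 0.5; III: 1.
By total probability, P(X > 3.3) = 0.0833333·0.704545 + 0.25·0.5 + 0.666667·1 = 0.850379.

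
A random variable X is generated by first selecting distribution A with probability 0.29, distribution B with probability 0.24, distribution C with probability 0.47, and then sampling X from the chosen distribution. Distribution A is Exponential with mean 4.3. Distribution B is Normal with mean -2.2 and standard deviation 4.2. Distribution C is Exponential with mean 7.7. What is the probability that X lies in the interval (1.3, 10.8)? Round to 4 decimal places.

Conditional on each component, P(1.3 < X < 10.8): A: 0.657961; B: 0.201345; C: 0.598694.
By total probability, P(1.3 < X < 10.8) = 0.29·0.657961 + 0.24·0.201345 + 0.47·0.598694 = 0.520518.

0.5205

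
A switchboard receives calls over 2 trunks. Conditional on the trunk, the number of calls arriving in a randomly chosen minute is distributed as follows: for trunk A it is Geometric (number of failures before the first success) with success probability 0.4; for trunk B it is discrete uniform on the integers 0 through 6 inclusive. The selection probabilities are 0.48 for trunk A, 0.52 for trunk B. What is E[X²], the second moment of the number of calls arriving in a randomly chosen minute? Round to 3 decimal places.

9.640

For each component E[X²] = Var + (mean)², giving A: 6; B: 13.
Overall E[X²] = 0.48·6 + 0.52·13 = 9.64.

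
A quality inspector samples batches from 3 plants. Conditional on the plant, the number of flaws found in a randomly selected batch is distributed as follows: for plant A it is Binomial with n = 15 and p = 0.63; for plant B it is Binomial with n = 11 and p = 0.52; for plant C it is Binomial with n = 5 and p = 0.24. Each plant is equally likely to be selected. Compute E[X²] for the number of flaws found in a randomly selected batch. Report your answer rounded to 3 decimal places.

43.538

For each component E[X²] = Var + (mean)², giving A: 92.799; B: 35.464; C: 2.352.
Overall E[X²] = 0.333333·92.799 + 0.333333·35.464 + 0.333333·2.352 = 43.5383.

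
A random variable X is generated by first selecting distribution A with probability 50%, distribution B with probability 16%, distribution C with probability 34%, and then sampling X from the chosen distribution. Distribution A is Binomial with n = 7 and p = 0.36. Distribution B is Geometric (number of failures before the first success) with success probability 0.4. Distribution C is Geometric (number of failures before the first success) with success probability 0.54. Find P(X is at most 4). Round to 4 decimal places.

0.9493

Conditional on each component, P(X ≤ 4): A: 0.937454; B: 0.92224; C: 0.979404.
By total probability, P(X ≤ 4) = 0.5·0.937454 + 0.16·0.92224 + 0.34·0.979404 = 0.949283.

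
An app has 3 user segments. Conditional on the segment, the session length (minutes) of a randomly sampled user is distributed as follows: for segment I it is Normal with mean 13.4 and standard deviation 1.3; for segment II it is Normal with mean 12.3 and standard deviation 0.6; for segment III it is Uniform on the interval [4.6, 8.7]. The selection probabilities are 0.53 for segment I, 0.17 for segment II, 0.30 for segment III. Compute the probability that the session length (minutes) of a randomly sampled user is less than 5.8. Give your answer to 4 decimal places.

0.0878

Conditional on each segment, P(X < 5.8): I: 2.51534e-09; II: 0; III: 0.292683.
By total probability, P(X < 5.8) = 0.53·2.51534e-09 + 0.17·0 + 0.3·0.292683 = 0.0878049.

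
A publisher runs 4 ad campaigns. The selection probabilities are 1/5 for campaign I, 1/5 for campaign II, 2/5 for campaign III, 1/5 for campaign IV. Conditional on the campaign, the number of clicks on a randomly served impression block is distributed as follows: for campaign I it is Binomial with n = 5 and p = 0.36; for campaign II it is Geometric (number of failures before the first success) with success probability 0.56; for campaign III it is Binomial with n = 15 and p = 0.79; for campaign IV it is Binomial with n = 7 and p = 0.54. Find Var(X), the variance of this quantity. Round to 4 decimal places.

25.4944

Per component, I: μ=1.8, E[X²]=4.392; II: μ=0.785714, E[X²]=2.02041; III: μ=11.85, E[X²]=142.911; IV: μ=3.78, E[X²]=16.0272.
E[X] = 0.2·1.8 + 0.2·0.785714 + 0.4·11.85 + 0.2·3.78 = 6.01314.
E[X²] = 0.2·4.392 + 0.2·2.02041 + 0.4·142.911 + 0.2·16.0272 = 61.6523.
Var(X) = E[X²] − (E[X])² = 61.6523 − 36.1579 = 25.4944.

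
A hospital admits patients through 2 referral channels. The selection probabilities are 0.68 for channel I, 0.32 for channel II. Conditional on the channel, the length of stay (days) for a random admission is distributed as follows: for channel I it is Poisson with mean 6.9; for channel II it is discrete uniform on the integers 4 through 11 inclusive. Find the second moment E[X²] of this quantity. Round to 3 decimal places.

For each component E[X²] = Var + (mean)², giving I: 54.51; II: 61.5.
Overall E[X²] = 0.68·54.51 + 0.32·61.5 = 56.7468.

56.747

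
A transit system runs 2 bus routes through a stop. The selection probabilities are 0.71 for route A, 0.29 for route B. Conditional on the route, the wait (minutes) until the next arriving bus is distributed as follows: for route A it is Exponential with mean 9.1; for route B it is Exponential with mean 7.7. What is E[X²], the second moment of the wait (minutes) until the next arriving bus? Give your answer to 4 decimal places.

151.9784

For each component E[X²] = Var + (mean)², giving A: 165.62; B: 118.58.
Overall E[X²] = 0.71·165.62 + 0.29·118.58 = 151.978.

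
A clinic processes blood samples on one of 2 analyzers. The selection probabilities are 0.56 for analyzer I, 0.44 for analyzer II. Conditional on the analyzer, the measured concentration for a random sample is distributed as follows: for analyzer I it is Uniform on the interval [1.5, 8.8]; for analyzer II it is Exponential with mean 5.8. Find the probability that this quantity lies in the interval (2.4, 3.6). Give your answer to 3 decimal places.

Conditional on each analyzer, P(2.4 < X < 3.6): I: 0.164384; II: 0.123564.
By total probability, P(2.4 < X < 3.6) = 0.56·0.164384 + 0.44·0.123564 = 0.146423.

0.146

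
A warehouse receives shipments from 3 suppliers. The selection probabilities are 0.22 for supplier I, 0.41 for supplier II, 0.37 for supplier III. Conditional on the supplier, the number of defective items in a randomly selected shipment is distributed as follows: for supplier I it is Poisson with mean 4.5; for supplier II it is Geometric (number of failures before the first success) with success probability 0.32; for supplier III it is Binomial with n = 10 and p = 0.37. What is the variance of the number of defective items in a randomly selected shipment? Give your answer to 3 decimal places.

Per component, I: μ=4.5, E[X²]=24.75; II: μ=2.125, E[X²]=11.1562; III: μ=3.7, E[X²]=16.021.
E[X] = 0.22·4.5 + 0.41·2.125 + 0.37·3.7 = 3.23025.
E[X²] = 0.22·24.75 + 0.41·11.1562 + 0.37·16.021 = 15.9468.
Var(X) = E[X²] − (E[X])² = 15.9468 − 10.4345 = 5.51232.

5.512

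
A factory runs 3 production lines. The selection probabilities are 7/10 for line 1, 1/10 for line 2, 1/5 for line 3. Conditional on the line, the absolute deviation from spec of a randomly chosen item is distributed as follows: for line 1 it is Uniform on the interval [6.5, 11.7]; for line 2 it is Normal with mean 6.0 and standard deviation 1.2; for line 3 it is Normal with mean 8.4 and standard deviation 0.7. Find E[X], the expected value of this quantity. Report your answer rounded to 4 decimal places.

Component means — 1: 9.1; 2: 6; 3: 8.4.
E[X] = 0.7·9.1 + 0.1·6 + 0.2·8.4 = 8.65.

8.6500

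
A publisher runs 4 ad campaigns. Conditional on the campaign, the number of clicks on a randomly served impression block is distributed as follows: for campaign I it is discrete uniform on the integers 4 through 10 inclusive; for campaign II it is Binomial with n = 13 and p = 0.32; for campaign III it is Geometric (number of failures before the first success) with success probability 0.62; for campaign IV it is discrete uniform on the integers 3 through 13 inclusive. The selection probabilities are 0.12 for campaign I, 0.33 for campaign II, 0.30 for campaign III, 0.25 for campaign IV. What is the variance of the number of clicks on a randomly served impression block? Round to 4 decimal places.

Per component, I: μ=7, E[X²]=53; II: μ=4.16, E[X²]=20.1344; III: μ=0.612903, E[X²]=1.3642; IV: μ=8, E[X²]=74.
E[X] = 0.12·7 + 0.33·4.16 + 0.3·0.612903 + 0.25·8 = 4.39667.
E[X²] = 0.12·53 + 0.33·20.1344 + 0.3·1.3642 + 0.25·74 = 31.9136.
Var(X) = E[X²] − (E[X])² = 31.9136 − 19.3307 = 12.5829.

12.5829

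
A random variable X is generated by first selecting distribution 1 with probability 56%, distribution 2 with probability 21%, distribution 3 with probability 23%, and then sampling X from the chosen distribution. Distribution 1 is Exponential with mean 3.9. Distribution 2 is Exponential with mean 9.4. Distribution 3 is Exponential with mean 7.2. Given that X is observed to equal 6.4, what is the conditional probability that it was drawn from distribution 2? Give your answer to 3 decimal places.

Likelihoods f(6.4 | ·): 1: 0.0496875; 2: 0.0538496; 3: 0.0570989.
Posterior ∝ prior × likelihood. Numerator for 2: 0.21·0.0538496 = 0.0113084.
Normalizing constant: 0.56·0.0496875 + 0.21·0.0538496 + 0.23·0.0570989 = 0.0522662.
P(2 | observation) = 0.0113084 / 0.0522662 = 0.216362.

0.216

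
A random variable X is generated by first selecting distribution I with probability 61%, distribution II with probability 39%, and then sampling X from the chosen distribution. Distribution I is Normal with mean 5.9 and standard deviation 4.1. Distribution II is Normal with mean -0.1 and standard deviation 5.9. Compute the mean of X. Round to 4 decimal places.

Component means — I: 5.9; II: -0.1.
E[X] = 0.61·5.9 + 0.39·-0.1 = 3.56.

3.5600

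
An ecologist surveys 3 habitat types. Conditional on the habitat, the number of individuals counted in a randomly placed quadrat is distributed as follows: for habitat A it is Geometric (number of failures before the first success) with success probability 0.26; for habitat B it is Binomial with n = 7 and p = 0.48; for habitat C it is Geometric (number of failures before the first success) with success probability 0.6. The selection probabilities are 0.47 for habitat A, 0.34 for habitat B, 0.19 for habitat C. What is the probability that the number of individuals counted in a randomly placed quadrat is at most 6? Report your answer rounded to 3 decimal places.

Conditional on each habitat, P(X ≤ 6): A: 0.878487; B: 0.994129; C: 0.998362.
By total probability, P(X ≤ 6) = 0.47·0.878487 + 0.34·0.994129 + 0.19·0.998362 = 0.940582.

0.941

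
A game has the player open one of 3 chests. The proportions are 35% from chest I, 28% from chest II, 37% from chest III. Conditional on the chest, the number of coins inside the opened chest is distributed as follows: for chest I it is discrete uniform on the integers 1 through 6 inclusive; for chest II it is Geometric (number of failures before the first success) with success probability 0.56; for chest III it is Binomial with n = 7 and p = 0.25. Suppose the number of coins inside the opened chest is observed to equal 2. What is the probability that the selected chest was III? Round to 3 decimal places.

0.565

Likelihoods P(X=2 | ·): I: 0.166667; II: 0.108416; III: 0.311462.
Posterior ∝ prior × likelihood. Numerator for III: 0.37·0.311462 = 0.115241.
Normalizing constant: 0.35·0.166667 + 0.28·0.108416 + 0.37·0.311462 = 0.203931.
P(III | observation) = 0.115241 / 0.203931 = 0.565099.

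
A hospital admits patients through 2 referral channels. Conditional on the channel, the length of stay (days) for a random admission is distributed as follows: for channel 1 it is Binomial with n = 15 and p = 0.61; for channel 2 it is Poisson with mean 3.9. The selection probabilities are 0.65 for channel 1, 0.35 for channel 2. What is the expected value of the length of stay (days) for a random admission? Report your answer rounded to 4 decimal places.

Component means — 1: 9.15; 2: 3.9.
E[X] = 0.65·9.15 + 0.35·3.9 = 7.3125.

7.3125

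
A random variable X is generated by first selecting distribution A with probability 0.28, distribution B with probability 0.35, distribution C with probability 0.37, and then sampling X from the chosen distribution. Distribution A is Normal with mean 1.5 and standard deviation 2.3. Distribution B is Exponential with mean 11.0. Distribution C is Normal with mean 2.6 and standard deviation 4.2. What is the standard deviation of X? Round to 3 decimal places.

Per component, A: μ=1.5, E[X²]=7.54; B: μ=11, E[X²]=242; C: μ=2.6, E[X²]=24.4.
E[X] = 0.28·1.5 + 0.35·11 + 0.37·2.6 = 5.232.
E[X²] = 0.28·7.54 + 0.35·242 + 0.37·24.4 = 95.8392.
Var(X) = E[X²] − (E[X])² = 95.8392 − 27.3738 = 68.4654.
SD(X) = √68.4654 = 8.27438.

8.274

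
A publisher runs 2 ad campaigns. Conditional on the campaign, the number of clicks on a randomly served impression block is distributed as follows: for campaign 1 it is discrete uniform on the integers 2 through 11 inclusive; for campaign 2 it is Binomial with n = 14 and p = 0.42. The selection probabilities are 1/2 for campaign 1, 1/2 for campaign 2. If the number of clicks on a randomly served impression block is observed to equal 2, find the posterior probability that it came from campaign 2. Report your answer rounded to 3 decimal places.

0.189

Likelihoods P(X=2 | ·): 1: 0.1; 2: 0.0232635.
Posterior ∝ prior × likelihood. Numerator for 2: 0.5·0.0232635 = 0.0116318.
Normalizing constant: 0.5·0.1 + 0.5·0.0232635 = 0.0616318.
P(2 | observation) = 0.0116318 / 0.0616318 = 0.18873.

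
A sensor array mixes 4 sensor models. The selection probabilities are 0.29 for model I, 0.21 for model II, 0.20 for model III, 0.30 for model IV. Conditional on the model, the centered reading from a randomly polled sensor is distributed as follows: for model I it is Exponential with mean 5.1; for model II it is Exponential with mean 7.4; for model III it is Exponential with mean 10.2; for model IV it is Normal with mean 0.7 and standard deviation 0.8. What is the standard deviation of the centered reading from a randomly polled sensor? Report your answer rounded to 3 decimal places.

Per component, I: μ=5.1, E[X²]=52.02; II: μ=7.4, E[X²]=109.52; III: μ=10.2, E[X²]=208.08; IV: μ=0.7, E[X²]=1.13.
E[X] = 0.29·5.1 + 0.21·7.4 + 0.2·10.2 + 0.3·0.7 = 5.283.
E[X²] = 0.29·52.02 + 0.21·109.52 + 0.2·208.08 + 0.3·1.13 = 80.04.
Var(X) = E[X²] − (E[X])² = 80.04 − 27.9101 = 52.1299.
SD(X) = √52.1299 = 7.2201.

7.220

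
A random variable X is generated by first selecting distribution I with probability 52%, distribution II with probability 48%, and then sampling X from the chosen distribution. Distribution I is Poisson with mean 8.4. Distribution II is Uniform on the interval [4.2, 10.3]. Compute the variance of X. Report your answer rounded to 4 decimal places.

6.1865

Per component, I: μ=8.4, E[X²]=78.96; II: μ=7.25, E[X²]=55.6633.
E[X] = 0.52·8.4 + 0.48·7.25 = 7.848.
E[X²] = 0.52·78.96 + 0.48·55.6633 = 67.7776.
Var(X) = E[X²] − (E[X])² = 67.7776 − 61.5911 = 6.1865.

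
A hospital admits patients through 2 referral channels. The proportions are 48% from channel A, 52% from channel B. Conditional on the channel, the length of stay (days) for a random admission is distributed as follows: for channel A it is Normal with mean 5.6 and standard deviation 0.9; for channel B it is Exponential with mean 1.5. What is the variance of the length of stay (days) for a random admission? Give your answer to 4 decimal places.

Per component, A: μ=5.6, E[X²]=32.17; B: μ=1.5, E[X²]=4.5.
E[X] = 0.48·5.6 + 0.52·1.5 = 3.468.
E[X²] = 0.48·32.17 + 0.52·4.5 = 17.7816.
Var(X) = E[X²] − (E[X])² = 17.7816 − 12.027 = 5.75458.

5.7546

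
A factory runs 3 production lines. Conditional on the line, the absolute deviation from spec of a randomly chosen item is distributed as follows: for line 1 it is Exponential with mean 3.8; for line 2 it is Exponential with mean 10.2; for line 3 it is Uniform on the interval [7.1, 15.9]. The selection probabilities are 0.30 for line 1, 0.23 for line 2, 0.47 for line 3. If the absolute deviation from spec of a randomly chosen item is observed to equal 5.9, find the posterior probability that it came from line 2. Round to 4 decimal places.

Likelihoods f(5.9 | ·): 1: 0.0557079; 2: 0.0549782; 3: 0.
Posterior ∝ prior × likelihood. Numerator for 2: 0.23·0.0549782 = 0.012645.
Normalizing constant: 0.3·0.0557079 + 0.23·0.0549782 + 0.47·0 = 0.0293574.
P(2 | observation) = 0.012645 / 0.0293574 = 0.430726.

0.4307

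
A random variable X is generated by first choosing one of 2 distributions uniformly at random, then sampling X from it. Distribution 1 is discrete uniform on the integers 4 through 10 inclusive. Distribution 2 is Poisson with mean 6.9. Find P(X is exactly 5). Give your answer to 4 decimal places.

0.1371

Conditional on each component, P(X = 5): 1: 0.142857; 2: 0.131351.
By total probability, P(X = 5) = 0.5·0.142857 + 0.5·0.131351 = 0.137104.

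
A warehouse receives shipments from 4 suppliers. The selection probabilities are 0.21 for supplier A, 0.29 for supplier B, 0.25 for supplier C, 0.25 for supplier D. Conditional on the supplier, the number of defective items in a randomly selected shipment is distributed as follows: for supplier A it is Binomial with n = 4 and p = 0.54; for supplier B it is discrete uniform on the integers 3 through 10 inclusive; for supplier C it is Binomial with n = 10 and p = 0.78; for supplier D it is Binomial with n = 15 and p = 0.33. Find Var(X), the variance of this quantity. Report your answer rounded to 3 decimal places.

Per component, A: μ=2.16, E[X²]=5.6592; B: μ=6.5, E[X²]=47.5; C: μ=7.8, E[X²]=62.556; D: μ=4.95, E[X²]=27.819.
E[X] = 0.21·2.16 + 0.29·6.5 + 0.25·7.8 + 0.25·4.95 = 5.5261.
E[X²] = 0.21·5.6592 + 0.29·47.5 + 0.25·62.556 + 0.25·27.819 = 37.5572.
Var(X) = E[X²] − (E[X])² = 37.5572 − 30.5378 = 7.0194.

7.019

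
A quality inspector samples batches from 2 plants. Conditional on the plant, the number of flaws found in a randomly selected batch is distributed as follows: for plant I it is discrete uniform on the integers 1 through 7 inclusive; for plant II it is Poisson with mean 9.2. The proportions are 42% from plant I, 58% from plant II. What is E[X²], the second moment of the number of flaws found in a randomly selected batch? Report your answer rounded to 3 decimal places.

62.827

For each component E[X²] = Var + (mean)², giving I: 20; II: 93.84.
Overall E[X²] = 0.42·20 + 0.58·93.84 = 62.8272.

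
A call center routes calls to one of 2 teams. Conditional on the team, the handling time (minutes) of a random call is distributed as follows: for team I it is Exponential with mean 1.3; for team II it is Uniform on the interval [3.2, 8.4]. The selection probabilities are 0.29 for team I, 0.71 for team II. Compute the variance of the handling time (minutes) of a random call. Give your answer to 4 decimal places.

6.2594

Per component, I: μ=1.3, E[X²]=3.38; II: μ=5.8, E[X²]=35.8933.
E[X] = 0.29·1.3 + 0.71·5.8 = 4.495.
E[X²] = 0.29·3.38 + 0.71·35.8933 = 26.4645.
Var(X) = E[X²] − (E[X])² = 26.4645 − 20.205 = 6.25944.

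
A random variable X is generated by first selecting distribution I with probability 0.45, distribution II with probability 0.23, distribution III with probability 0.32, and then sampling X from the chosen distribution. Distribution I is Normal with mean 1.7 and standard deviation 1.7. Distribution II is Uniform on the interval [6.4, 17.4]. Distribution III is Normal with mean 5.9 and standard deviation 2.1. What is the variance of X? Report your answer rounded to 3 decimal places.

20.989

Per component, I: μ=1.7, E[X²]=5.78; II: μ=11.9, E[X²]=151.693; III: μ=5.9, E[X²]=39.22.
E[X] = 0.45·1.7 + 0.23·11.9 + 0.32·5.9 = 5.39.
E[X²] = 0.45·5.78 + 0.23·151.693 + 0.32·39.22 = 50.0409.
Var(X) = E[X²] − (E[X])² = 50.0409 − 29.0521 = 20.9888.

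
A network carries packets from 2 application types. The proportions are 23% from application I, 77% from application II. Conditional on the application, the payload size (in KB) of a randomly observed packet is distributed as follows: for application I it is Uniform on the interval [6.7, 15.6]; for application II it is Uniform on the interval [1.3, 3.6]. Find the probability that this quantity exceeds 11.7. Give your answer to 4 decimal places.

0.1008

Conditional on each application, P(X > 11.7): I: 0.438202; II: 0.
By total probability, P(X > 11.7) = 0.23·0.438202 + 0.77·0 = 0.100787.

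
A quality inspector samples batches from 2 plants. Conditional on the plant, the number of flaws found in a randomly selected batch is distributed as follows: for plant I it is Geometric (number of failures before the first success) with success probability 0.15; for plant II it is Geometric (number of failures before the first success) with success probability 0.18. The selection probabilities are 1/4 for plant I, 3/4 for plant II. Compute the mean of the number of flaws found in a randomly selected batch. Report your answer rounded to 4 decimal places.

4.8333

Component means — I: 5.66667; II: 4.55556.
E[X] = 0.25·5.66667 + 0.75·4.55556 = 4.83333.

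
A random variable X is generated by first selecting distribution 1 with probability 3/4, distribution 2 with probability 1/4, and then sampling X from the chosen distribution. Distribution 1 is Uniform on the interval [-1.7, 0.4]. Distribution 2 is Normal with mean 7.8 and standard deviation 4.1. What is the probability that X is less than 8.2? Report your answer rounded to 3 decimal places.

0.885

Conditional on each component, P(X < 8.2): 1: 1; 2: 0.53886.
By total probability, P(X < 8.2) = 0.75·1 + 0.25·0.53886 = 0.884715.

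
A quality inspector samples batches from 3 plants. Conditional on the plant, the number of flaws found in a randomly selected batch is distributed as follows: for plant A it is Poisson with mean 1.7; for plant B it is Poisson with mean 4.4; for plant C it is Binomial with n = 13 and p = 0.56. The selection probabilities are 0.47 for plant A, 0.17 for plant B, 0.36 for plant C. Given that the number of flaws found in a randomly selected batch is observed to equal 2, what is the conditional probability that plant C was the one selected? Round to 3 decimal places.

Likelihoods P(X=2 | ·): A: 0.263978; B: 0.118845; C: 0.00292718.
Posterior ∝ prior × likelihood. Numerator for C: 0.36·0.00292718 = 0.00105379.
Normalizing constant: 0.47·0.263978 + 0.17·0.118845 + 0.36·0.00292718 = 0.145327.
P(C | observation) = 0.00105379 / 0.145327 = 0.00725115.

0.007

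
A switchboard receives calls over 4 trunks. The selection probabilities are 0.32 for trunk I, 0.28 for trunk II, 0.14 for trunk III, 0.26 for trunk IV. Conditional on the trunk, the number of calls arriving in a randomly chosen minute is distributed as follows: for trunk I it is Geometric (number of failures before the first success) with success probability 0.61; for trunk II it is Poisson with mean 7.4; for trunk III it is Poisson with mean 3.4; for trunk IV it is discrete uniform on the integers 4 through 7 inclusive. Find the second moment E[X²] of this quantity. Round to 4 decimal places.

28.1554

For each component E[X²] = Var + (mean)², giving I: 1.45687; II: 62.16; III: 14.96; IV: 31.5.
Overall E[X²] = 0.32·1.45687 + 0.28·62.16 + 0.14·14.96 + 0.26·31.5 = 28.1554.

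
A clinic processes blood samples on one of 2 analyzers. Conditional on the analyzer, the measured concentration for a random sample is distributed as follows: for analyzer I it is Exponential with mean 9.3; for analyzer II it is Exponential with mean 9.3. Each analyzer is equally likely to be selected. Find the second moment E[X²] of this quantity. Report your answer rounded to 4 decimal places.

For each component E[X²] = Var + (mean)², giving I: 172.98; II: 172.98.
Overall E[X²] = 0.5·172.98 + 0.5·172.98 = 172.98.

172.9800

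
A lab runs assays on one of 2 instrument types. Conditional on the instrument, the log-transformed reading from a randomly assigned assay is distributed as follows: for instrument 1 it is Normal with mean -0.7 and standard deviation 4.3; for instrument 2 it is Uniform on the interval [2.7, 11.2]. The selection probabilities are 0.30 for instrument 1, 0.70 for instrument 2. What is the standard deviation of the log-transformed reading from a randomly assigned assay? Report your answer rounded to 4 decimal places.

Per component, 1: μ=-0.7, E[X²]=18.98; 2: μ=6.95, E[X²]=54.3233.
E[X] = 0.3·-0.7 + 0.7·6.95 = 4.655.
E[X²] = 0.3·18.98 + 0.7·54.3233 = 43.7203.
Var(X) = E[X²] − (E[X])² = 43.7203 − 21.669 = 22.0513.
SD(X) = √22.0513 = 4.69588.

4.6959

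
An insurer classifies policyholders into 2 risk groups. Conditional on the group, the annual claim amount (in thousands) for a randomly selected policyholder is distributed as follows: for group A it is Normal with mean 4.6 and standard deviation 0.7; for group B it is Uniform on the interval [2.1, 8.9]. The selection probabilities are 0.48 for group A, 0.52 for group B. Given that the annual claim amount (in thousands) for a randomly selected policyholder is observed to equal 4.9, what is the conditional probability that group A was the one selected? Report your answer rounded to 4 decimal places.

Likelihoods f(4.9 | ·): A: 0.51991; B: 0.147059.
Posterior ∝ prior × likelihood. Numerator for A: 0.48·0.51991 = 0.249557.
Normalizing constant: 0.48·0.51991 + 0.52·0.147059 = 0.326027.
P(A | observation) = 0.249557 / 0.326027 = 0.765447.

0.7654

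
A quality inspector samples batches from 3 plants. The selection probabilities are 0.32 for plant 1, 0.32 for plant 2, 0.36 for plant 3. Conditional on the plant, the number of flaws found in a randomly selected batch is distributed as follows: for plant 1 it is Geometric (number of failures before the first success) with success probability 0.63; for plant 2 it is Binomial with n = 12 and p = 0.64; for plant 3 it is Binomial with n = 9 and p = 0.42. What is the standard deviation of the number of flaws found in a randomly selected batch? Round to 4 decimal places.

3.1702

Per component, 1: μ=0.587302, E[X²]=1.27715; 2: μ=7.68, E[X²]=61.7472; 3: μ=3.78, E[X²]=16.4808.
E[X] = 0.32·0.587302 + 0.32·7.68 + 0.36·3.78 = 4.00634.
E[X²] = 0.32·1.27715 + 0.32·61.7472 + 0.36·16.4808 = 26.1009.
Var(X) = E[X²] − (E[X])² = 26.1009 − 16.0507 = 10.0501.
SD(X) = √10.0501 = 3.1702.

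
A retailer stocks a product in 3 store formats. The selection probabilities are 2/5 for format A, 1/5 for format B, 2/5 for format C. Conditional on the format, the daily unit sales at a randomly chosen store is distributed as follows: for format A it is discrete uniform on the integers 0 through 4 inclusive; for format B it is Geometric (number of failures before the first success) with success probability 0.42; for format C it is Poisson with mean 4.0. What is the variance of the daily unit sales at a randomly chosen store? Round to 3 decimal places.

Per component, A: μ=2, E[X²]=6; B: μ=1.38095, E[X²]=5.19501; C: μ=4, E[X²]=20.
E[X] = 0.4·2 + 0.2·1.38095 + 0.4·4 = 2.67619.
E[X²] = 0.4·6 + 0.2·5.19501 + 0.4·20 = 11.439.
Var(X) = E[X²] − (E[X])² = 11.439 − 7.162 = 4.27701.

4.277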